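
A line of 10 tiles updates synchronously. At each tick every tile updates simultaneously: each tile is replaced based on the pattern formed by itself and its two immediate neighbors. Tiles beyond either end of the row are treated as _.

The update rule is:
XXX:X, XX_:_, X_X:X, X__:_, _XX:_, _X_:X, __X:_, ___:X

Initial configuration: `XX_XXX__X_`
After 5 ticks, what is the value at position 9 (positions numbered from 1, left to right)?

tick 1: __X_X___X_
tick 2: X_XXX_X_X_
tick 3: XX_X_XXXX_
tick 4: __XXX_XX__
tick 5: X__X_X___X
position 9 holds _

_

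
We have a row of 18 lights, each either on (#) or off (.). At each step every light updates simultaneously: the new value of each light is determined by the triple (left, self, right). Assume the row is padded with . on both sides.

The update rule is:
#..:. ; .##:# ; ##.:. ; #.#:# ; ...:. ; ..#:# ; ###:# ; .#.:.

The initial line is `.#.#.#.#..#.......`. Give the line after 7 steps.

#..#..............

#.#.#.#..#........
.#.#.#..#.........
#.#.#..#..........
.#.#..#...........
#.#..#............
.#..#.............
#..#..............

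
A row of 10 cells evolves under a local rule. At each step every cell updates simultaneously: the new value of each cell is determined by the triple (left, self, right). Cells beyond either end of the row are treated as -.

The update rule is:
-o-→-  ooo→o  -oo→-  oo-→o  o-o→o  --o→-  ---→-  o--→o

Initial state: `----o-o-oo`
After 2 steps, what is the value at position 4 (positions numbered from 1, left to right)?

-

-----o-o-o
------o-o-
position 4 holds -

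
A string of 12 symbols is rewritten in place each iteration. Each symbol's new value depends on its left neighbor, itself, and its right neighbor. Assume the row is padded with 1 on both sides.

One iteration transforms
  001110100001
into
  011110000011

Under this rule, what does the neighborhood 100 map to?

At position 0 the neighborhood is 100; the next row has 0 there.

0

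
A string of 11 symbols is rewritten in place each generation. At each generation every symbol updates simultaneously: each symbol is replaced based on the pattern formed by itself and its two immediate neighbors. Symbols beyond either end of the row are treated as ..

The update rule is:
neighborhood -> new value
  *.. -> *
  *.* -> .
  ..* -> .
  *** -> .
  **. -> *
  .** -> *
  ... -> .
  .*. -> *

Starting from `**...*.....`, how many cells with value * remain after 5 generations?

7

***..**....
*.**.***...
*.**.*.**..
*.**.*.***.
*.**.*.*.**
count of *: 7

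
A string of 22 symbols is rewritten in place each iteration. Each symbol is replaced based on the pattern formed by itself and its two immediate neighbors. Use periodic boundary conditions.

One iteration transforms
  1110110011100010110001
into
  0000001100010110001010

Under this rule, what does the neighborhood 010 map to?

At position 14 the neighborhood is 010; the next row has 1 there.

1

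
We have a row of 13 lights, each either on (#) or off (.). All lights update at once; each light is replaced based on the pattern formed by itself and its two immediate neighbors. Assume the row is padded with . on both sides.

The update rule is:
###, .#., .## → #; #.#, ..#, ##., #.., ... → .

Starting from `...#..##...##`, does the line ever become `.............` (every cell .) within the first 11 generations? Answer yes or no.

...#..#....#.
...#..#....#.  (fixed point — unchanged through generation 11)
generation 11 is ...#..#....#., still not uniform .

no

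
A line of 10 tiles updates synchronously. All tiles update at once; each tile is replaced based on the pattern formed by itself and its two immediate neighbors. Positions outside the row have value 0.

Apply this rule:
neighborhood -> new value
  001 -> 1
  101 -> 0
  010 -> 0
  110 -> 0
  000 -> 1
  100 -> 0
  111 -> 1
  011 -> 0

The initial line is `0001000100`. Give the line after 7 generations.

generation 1: 1110011001
generation 2: 0100100010
generation 3: 1001001100
generation 4: 0010010001
generation 5: 1100100110
generation 6: 0001001000
generation 7: 1110010011

1110010011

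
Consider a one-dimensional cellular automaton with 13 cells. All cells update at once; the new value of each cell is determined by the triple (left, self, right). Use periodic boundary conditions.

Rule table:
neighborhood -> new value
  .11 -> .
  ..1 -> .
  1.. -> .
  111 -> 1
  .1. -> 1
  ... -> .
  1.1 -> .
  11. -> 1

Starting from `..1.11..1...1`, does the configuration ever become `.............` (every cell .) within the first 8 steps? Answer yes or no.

..1..1..1...1
..1..1..1...1  (fixed point — unchanged through step 8)
step 8 is ..1..1..1...1, still not uniform .

no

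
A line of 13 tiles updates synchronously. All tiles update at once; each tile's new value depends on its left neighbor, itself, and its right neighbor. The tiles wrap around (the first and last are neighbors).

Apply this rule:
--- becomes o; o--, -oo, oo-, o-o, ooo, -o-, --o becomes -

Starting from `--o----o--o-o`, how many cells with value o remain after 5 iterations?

iteration 1: ----oo-------
iteration 2: ooo----oooooo
iteration 3: ----oo-------  (repeats iteration 1; period 2)
iteration 5: ----oo-------
count of o: 2

2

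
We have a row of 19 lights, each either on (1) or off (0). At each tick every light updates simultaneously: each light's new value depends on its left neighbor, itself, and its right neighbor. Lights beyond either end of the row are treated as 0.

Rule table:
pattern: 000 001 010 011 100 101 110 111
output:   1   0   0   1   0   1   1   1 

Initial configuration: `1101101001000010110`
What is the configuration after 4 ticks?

1111111111111001110

tick 1: 1111110000011001110
tick 2: 1111110111011001110
tick 3: 1111111111111001110
tick 4: 1111111111111001110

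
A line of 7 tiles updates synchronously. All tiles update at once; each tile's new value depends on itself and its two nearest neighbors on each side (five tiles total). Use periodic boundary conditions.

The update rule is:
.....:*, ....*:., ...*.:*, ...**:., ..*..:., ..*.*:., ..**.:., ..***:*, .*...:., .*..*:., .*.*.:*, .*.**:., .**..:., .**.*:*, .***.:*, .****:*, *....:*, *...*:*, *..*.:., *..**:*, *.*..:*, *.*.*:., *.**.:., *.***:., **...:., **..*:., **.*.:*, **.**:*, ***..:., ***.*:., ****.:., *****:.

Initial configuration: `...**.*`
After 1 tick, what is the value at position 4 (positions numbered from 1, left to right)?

tick 1: .*..***
position 4 holds .

.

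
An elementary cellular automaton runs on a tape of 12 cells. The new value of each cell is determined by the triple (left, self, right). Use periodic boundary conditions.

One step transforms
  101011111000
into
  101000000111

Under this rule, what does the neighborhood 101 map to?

At position 1 the neighborhood is 101; the next row has 0 there.

0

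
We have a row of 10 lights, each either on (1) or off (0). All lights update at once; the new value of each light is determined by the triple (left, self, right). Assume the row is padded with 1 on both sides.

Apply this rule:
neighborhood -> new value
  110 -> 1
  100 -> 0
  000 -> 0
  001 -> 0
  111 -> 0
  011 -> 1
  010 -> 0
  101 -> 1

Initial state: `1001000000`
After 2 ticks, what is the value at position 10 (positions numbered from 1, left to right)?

0

1000000000
1000000000
position 10 holds 0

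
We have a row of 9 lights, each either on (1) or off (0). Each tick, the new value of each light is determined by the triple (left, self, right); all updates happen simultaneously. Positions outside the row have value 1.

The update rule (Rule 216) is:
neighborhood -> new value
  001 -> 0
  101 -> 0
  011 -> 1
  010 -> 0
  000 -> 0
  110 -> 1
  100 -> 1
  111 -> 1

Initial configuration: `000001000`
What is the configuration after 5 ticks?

100000100
110000010
111000000
111100000
111110000

111110000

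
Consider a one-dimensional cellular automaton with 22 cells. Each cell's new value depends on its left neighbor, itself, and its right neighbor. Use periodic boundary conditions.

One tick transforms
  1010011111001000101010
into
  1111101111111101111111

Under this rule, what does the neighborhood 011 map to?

0

At position 5 the neighborhood is 011; the next row has 0 there.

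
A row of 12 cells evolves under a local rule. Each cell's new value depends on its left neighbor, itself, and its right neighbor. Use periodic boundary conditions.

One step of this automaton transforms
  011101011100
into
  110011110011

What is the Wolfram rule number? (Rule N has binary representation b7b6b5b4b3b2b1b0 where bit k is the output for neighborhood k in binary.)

63

position 2: 111 → 0  (bit 7 = 0)
position 3: 110 → 0  (bit 6 = 0)
position 4: 101 → 1  (bit 5 = 1)
position 10: 100 → 1  (bit 4 = 1)
position 1: 011 → 1  (bit 3 = 1)
position 5: 010 → 1  (bit 2 = 1)
position 0: 001 → 1  (bit 1 = 1)
position 11: 000 → 1  (bit 0 = 1)
bits b7..b0 = 00111111 = 63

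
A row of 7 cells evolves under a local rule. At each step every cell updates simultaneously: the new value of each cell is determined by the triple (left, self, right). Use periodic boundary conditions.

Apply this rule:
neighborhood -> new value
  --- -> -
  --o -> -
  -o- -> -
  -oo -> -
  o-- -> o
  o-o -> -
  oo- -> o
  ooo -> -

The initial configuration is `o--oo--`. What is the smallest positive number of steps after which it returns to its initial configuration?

7

-o--oo-
--o--oo
o--o--o
oo--o--
-oo--o-
--oo--o
o--oo--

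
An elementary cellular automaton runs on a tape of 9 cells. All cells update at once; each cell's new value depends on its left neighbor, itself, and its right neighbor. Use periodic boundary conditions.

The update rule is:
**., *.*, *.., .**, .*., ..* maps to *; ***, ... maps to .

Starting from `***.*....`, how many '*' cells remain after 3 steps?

4

*.****..*
***..****
..****...
count of *: 4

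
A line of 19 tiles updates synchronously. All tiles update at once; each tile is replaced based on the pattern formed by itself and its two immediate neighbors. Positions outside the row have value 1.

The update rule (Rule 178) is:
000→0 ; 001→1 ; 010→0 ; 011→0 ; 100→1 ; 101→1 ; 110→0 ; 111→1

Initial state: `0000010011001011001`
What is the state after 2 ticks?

1000101100110100110
0101010011001011001

0101010011001011001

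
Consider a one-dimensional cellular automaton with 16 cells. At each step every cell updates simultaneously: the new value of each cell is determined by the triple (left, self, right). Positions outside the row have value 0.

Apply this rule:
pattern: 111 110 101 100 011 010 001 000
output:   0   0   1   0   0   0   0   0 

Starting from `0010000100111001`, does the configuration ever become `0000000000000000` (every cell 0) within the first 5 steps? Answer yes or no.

step 1: 0000000000000000
all cells are 0 at step 1

yes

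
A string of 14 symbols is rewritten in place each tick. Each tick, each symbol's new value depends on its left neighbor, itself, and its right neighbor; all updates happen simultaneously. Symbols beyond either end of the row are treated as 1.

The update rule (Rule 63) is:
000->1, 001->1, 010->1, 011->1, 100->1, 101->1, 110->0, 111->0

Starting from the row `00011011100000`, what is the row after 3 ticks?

11111011001111

11110110011111
00001101110000
11111011001111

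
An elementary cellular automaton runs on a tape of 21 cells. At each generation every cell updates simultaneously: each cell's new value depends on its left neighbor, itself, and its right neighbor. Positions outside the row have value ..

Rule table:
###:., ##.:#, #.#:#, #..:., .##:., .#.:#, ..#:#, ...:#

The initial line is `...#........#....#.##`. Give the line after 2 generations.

####.########.#####.#
...##.......##....###

...##.......##....###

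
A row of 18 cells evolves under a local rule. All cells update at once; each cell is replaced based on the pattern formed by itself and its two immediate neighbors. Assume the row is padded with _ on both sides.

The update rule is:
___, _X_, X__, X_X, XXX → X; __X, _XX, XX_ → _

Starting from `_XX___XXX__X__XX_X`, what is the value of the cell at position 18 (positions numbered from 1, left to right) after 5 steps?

X

step 1: ___XX__X_X_XX___XX
step 2: XX___X_XXXX__XX___
step 3: __XX_XX_XX_X___XXX
step 4: X___X__X__XXXX__X_
step 5: XXX_XX_XX__XX_X_XX
position 18 holds X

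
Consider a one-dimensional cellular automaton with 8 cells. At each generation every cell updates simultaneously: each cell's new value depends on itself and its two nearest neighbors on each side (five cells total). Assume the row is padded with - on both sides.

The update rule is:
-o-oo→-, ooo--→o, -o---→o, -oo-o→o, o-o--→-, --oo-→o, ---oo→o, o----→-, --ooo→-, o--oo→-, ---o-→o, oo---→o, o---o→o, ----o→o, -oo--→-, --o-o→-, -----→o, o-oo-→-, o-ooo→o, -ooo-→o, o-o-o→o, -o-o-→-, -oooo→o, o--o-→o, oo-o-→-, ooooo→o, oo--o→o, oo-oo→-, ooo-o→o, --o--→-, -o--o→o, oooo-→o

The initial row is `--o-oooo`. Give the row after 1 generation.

oo--oooo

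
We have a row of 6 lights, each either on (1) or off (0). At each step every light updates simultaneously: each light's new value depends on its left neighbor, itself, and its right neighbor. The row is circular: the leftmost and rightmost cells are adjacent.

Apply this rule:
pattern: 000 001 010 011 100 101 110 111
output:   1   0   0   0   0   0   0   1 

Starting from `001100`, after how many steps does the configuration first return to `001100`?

2

100001
001100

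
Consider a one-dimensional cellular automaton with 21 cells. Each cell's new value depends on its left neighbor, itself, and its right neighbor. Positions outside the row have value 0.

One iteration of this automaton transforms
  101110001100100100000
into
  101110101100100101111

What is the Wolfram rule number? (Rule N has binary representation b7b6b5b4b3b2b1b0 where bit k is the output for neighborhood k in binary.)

205

position 3: 111 → 1  (bit 7 = 1)
position 4: 110 → 1  (bit 6 = 1)
position 1: 101 → 0  (bit 5 = 0)
position 5: 100 → 0  (bit 4 = 0)
position 2: 011 → 1  (bit 3 = 1)
position 0: 010 → 1  (bit 2 = 1)
position 7: 001 → 0  (bit 1 = 0)
position 6: 000 → 1  (bit 0 = 1)
bits b7..b0 = 11001101 = 205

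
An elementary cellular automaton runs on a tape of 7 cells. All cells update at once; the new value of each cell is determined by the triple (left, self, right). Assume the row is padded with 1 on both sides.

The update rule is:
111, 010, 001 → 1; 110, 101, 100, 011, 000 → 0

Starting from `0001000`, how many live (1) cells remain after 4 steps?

2

step 1: 0011001
step 2: 0100010
step 3: 0100110
step 4: 0101000
count of 1: 2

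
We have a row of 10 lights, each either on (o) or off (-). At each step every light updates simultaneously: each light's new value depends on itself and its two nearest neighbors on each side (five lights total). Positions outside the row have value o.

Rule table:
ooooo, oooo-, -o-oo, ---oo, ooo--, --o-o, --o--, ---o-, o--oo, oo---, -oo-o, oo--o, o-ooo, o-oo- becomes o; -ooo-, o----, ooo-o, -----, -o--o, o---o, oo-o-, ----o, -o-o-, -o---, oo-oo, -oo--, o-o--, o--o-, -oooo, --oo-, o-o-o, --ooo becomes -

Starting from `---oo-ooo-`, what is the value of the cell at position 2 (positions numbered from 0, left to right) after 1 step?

o-o-o-o---
position 2 holds o

o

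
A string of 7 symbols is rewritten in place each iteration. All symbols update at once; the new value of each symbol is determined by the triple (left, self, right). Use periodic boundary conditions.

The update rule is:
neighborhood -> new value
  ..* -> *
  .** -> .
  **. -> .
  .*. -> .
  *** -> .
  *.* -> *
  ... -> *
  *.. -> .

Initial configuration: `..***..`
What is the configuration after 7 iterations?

..***..

**....*
...***.
***....
....***
.***...
*....**
..***..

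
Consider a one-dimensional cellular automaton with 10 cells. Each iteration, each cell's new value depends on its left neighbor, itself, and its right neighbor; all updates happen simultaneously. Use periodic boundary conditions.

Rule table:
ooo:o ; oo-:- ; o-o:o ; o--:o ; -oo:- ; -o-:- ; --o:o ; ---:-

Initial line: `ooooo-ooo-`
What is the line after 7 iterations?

-o-o-o-o-o

-ooo-o-o-o
o-o-o-o-o-
-o-o-o-o-o
o-o-o-o-o-  (repeats iteration 2; period 2)
iteration 7: -o-o-o-o-o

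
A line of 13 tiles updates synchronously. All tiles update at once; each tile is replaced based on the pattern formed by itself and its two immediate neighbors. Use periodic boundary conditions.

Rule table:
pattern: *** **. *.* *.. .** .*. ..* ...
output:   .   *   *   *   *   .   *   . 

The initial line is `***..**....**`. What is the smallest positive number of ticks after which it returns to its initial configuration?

39

tick 1: ..******..**.
tick 2: .**....******
tick 3: ****..**....*
tick 4: ...******..**
tick 5: *.**....*****
tick 6: *****..**....
tick 7: *...******..*
tick 8: **.**....****
tick 9: .*****..**...
tick 10: **...******..
tick 11: ***.**....***
tick 12: ..*****..**..
tick 13: .**...******.
tick 14: ****.**....**
tick 15: ...*****..**.
tick 16: ..**...******
tick 17: *****.**....*
tick 18: ....*****..**
tick 19: *..**...*****
tick 20: ******.**....
tick 21: *....*****..*
tick 22: **..**...****
tick 23: .******.**...
tick 24: **....*****..
tick 25: ***..**...***
tick 26: ..******.**..
tick 27: .**....*****.
tick 28: ****..**...**
tick 29: ...******.**.
tick 30: ..**....*****
tick 31: *****..**...*
tick 32: ....******.**
tick 33: *..**....****
tick 34: ******..**...
tick 35: *....******.*
tick 36: **..**....***
tick 37: .******..**..
tick 38: **....******.
tick 39: ***..**....**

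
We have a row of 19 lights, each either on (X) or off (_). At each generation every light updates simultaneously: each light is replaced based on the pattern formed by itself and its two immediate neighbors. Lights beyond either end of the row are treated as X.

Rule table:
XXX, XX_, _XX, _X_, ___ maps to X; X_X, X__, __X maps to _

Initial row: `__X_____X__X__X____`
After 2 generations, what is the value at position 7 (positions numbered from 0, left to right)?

generation 1: __X_XXX_X__X__X_XX_
generation 2: __X_XXX_X__X__X_XX_
position 7 holds _

_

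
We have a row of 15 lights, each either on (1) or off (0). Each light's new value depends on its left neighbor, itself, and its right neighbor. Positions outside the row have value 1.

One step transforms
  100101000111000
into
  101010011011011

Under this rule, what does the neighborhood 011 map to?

At position 9 the neighborhood is 011; the next row has 0 there.

0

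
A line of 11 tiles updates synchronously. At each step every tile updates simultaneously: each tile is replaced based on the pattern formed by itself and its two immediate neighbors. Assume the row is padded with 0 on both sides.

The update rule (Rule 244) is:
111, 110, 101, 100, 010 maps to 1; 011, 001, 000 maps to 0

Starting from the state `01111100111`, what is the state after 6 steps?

00111110011
00011111001
00001111101
00000111111
00000011111
00000001111

00000001111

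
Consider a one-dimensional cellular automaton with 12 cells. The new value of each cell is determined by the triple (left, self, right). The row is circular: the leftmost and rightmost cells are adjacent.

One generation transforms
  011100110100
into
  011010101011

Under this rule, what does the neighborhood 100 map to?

At position 4 the neighborhood is 100; the next row has 1 there.

1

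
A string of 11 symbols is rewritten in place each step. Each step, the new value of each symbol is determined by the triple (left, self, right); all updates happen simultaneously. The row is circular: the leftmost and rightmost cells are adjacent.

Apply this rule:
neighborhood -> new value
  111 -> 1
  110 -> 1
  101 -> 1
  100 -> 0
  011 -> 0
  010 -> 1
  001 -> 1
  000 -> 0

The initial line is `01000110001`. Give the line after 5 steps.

step 1: 11001010011
step 2: 11011110101
step 3: 11101111110
step 4: 01110111111
step 5: 10111011111

10111011111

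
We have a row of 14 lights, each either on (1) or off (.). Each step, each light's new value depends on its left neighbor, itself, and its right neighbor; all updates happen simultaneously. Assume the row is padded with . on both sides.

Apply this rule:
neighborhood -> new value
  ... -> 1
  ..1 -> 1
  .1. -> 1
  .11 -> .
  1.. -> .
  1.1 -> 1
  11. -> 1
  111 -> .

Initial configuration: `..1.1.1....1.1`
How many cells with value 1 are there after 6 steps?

6

step 1: 1111111.111111
step 2: ......11.....1
step 3: 111111.1.11111
step 4: .....1111....1
step 5: 11111...1.1111
step 6: ....1.1111...1
count of 1: 6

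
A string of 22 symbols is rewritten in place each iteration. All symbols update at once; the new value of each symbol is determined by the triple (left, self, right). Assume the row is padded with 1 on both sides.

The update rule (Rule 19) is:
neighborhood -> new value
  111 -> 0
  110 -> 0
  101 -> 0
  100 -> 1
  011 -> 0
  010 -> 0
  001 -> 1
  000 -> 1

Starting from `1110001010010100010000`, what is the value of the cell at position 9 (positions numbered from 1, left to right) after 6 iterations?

0001110001100011101111
1110001110011100000000
0001110001100011111111
1110001110011100000000  (repeats iteration 2; period 2)
iteration 6: 1110001110011100000000
position 9 holds 1

1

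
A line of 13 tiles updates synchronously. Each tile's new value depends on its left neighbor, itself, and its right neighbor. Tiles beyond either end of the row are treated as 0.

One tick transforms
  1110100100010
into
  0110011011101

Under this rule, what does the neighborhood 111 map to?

1

At position 1 the neighborhood is 111; the next row has 1 there.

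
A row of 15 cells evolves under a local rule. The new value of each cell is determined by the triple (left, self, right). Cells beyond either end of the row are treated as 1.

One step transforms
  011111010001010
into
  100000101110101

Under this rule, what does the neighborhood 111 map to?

At position 2 the neighborhood is 111; the next row has 0 there.

0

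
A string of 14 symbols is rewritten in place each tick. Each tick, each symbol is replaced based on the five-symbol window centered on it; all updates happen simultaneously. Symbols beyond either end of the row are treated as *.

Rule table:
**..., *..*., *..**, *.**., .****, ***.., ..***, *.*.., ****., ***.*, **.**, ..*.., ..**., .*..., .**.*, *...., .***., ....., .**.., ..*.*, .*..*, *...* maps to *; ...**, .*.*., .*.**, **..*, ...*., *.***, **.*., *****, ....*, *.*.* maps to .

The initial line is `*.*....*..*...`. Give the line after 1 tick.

*.***..******.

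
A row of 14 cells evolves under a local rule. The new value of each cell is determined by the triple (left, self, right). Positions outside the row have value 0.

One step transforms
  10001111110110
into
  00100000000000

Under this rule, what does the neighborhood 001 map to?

At position 3 the neighborhood is 001; the next row has 0 there.

0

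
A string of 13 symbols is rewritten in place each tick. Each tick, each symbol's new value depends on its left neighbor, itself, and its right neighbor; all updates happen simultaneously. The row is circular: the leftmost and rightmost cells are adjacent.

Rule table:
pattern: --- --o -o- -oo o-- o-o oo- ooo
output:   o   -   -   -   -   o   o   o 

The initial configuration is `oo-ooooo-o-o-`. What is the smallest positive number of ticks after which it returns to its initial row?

tick 1: -oo-ooooo-o-o
tick 2: o-oo-ooooo-o-
tick 3: -o-oo-ooooo-o
tick 4: o-o-oo-ooooo-
tick 5: -o-o-oo-ooooo
tick 6: o-o-o-oo-oooo
tick 7: oo-o-o-oo-ooo
tick 8: ooo-o-o-oo-oo
tick 9: oooo-o-o-oo-o
tick 10: ooooo-o-o-oo-
tick 11: -ooooo-o-o-oo
tick 12: o-ooooo-o-o-o
tick 13: oo-ooooo-o-o-

13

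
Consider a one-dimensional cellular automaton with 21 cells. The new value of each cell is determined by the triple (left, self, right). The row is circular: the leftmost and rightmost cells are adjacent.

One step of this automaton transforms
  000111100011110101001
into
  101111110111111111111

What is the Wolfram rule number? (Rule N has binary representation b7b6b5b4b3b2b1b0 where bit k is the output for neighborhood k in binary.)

254

position 4: 111 → 1  (bit 7 = 1)
position 6: 110 → 1  (bit 6 = 1)
position 14: 101 → 1  (bit 5 = 1)
position 0: 100 → 1  (bit 4 = 1)
position 3: 011 → 1  (bit 3 = 1)
position 15: 010 → 1  (bit 2 = 1)
position 2: 001 → 1  (bit 1 = 1)
position 1: 000 → 0  (bit 0 = 0)
bits b7..b0 = 11111110 = 254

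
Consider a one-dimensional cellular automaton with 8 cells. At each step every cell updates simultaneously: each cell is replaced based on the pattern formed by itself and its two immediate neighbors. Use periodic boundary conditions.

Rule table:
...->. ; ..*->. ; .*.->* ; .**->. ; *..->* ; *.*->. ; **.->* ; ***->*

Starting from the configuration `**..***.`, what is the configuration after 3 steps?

*..**..*

step 1: .**..**.
step 2: ..**..**
step 3: *..**..*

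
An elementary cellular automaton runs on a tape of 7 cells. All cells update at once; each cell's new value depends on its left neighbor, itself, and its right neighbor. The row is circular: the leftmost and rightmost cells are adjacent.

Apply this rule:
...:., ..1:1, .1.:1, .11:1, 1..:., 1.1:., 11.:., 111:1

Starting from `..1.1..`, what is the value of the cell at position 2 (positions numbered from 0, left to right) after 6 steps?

.

.11.1..
11..1..
1..11.1
..11..1
.11..11
.1..11.
position 2 holds .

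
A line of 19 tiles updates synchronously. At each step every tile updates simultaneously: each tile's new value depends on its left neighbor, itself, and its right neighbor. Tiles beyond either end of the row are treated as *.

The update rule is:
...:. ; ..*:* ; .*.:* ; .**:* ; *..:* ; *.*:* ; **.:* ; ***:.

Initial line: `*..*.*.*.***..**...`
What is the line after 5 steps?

.**...**...........

**********.******.*
.........***....***
*.......**.**..**..
**.....************
.**...**...........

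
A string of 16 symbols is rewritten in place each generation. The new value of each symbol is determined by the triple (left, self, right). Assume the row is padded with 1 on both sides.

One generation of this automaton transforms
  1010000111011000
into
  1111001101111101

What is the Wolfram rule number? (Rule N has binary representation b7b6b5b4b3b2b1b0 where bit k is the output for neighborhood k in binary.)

126

position 8: 111 → 0  (bit 7 = 0)
position 0: 110 → 1  (bit 6 = 1)
position 1: 101 → 1  (bit 5 = 1)
position 3: 100 → 1  (bit 4 = 1)
position 7: 011 → 1  (bit 3 = 1)
position 2: 010 → 1  (bit 2 = 1)
position 6: 001 → 1  (bit 1 = 1)
position 4: 000 → 0  (bit 0 = 0)
bits b7..b0 = 01111110 = 126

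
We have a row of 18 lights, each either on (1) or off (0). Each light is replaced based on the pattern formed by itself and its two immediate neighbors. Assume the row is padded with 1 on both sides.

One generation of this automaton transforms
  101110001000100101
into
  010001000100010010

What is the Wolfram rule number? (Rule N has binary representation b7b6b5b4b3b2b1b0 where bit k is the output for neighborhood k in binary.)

48

position 3: 111 → 0  (bit 7 = 0)
position 0: 110 → 0  (bit 6 = 0)
position 1: 101 → 1  (bit 5 = 1)
position 5: 100 → 1  (bit 4 = 1)
position 2: 011 → 0  (bit 3 = 0)
position 8: 010 → 0  (bit 2 = 0)
position 7: 001 → 0  (bit 1 = 0)
position 6: 000 → 0  (bit 0 = 0)
bits b7..b0 = 00110000 = 48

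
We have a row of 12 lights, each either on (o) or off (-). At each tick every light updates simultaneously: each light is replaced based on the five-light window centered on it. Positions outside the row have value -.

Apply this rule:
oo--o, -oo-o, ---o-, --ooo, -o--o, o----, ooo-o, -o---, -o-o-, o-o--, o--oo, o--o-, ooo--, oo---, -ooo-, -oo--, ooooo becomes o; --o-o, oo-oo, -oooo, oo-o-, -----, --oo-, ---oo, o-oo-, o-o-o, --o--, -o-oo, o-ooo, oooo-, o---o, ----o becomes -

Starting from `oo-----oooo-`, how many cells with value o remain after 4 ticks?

-ooo---o--oo
-oooo-o-oo-o
-o--o----o-o
o-oo-oo-o-oo
count of o: 8

8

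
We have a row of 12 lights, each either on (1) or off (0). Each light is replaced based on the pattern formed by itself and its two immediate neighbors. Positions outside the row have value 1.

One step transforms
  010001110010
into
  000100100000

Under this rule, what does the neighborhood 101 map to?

0

At position 0 the neighborhood is 101; the next row has 0 there.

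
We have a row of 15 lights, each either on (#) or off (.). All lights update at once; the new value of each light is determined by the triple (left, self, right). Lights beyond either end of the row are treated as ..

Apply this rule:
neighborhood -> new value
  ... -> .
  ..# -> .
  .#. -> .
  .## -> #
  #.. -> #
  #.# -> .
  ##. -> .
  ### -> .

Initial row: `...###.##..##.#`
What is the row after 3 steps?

.....#.......#.

...#...#.#.#...
....#.......#..
.....#.......#.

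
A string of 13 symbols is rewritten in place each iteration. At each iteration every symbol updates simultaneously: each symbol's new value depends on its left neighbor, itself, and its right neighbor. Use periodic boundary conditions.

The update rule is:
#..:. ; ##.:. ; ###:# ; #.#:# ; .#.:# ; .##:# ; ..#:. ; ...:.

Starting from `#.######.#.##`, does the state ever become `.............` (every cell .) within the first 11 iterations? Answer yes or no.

no

iteration 1: .######.#####
iteration 2: ######.#####.
iteration 3: #####.#####.#
iteration 4: ####.#####.##
iteration 5: ###.#####.###
iteration 6: ##.#####.####
iteration 7: #.#####.#####
iteration 8: .#####.######
iteration 9: #####.######.
iteration 10: ####.######.#
iteration 11: ###.######.##
iteration 11 is ###.######.##, still not uniform .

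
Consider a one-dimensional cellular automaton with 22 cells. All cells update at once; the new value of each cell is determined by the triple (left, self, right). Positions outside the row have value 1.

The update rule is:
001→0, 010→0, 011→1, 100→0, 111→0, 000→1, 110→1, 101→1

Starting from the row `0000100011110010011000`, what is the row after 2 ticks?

0110001010010000011010
1110100100000111011101

1110100100000111011101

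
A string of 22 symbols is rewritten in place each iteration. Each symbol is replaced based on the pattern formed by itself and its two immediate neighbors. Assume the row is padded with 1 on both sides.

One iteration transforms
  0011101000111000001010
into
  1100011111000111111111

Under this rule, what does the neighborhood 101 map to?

At position 5 the neighborhood is 101; the next row has 1 there.

1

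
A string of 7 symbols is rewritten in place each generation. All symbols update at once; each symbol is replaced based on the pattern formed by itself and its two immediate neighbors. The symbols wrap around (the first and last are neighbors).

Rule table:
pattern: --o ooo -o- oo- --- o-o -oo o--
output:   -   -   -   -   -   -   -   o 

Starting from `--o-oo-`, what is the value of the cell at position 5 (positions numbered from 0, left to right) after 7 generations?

o

------o
o------
-o-----
--o----
---o---
----o--
-----o-
position 5 holds o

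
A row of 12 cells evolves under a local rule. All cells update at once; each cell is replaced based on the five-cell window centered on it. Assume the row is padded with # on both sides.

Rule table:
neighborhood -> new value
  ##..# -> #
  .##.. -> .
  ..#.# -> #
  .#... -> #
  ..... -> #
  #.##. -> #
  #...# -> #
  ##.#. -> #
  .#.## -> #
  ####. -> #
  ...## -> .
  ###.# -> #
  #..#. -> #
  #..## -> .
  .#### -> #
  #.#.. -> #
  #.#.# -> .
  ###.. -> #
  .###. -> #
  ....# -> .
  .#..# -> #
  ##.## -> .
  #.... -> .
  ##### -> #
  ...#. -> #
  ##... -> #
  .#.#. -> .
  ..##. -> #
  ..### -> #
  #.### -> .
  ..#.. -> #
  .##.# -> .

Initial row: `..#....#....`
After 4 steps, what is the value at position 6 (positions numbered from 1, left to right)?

####..###...
#####.#####.
#####..####.
######.####.
position 6 holds #

#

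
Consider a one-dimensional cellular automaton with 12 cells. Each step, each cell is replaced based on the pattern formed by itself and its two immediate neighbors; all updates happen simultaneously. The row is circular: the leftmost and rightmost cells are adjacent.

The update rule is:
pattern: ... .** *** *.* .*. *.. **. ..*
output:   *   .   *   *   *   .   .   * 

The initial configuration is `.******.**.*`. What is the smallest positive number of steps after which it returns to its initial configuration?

24

step 1: *.****.*..**
step 2: .*.**.**.*.*
step 3: ***..*..****
step 4: **..**.*.***
step 5: *..*..***.**
step 6: ..**.*.*.*.*
step 7: .*..********
step 8: **.*.******.
step 9: ..***.****.*
step 10: .*.*.*.**.**
step 11: *******..*..
step 12: .*****..**.*
step 13: *.***..*..**
step 14: .*.*..**.*.*
step 15: ****.*..****
step 16: ***.**.*.***
step 17: **.*..***.**
step 18: *.**.*.*.*.*
step 19: .*..*******.
step 20: **.*.*****..
step 21: ..***.***..*
step 22: .*.*.*.*..**
step 23: ********.*..
step 24: .******.**.*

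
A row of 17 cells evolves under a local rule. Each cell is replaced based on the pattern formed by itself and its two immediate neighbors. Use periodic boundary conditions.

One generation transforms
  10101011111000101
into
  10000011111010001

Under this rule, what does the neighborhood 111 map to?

At position 7 the neighborhood is 111; the next row has 1 there.

1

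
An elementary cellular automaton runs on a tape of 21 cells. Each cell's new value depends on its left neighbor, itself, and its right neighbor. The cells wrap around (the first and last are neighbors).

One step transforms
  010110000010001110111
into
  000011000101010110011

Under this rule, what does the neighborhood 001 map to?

At position 9 the neighborhood is 001; the next row has 1 there.

1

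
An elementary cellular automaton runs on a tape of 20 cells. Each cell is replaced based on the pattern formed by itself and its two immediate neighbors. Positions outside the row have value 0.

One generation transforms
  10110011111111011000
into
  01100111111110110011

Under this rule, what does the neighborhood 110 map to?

0

At position 3 the neighborhood is 110; the next row has 0 there.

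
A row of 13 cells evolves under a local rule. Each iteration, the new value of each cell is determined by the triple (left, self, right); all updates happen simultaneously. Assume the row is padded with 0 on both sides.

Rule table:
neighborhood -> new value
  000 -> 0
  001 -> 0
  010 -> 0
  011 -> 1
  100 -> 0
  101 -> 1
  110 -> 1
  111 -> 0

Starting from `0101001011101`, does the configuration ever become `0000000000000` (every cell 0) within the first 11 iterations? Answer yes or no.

yes

iteration 1: 0010000110110
iteration 2: 0000000111110
iteration 3: 0000000100010
iteration 4: 0000000000000
all cells are 0 at iteration 4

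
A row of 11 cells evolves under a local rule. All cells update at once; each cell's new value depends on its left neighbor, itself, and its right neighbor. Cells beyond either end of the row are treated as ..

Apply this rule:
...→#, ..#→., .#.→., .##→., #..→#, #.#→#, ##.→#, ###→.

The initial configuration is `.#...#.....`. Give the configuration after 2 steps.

..##..#####
#..##.....#

#..##.....#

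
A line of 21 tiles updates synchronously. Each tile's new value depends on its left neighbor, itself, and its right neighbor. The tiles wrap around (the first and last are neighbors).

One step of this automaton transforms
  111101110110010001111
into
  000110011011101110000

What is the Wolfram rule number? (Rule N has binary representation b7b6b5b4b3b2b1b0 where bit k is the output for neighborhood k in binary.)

position 0: 111 → 0  (bit 7 = 0)
position 3: 110 → 1  (bit 6 = 1)
position 4: 101 → 1  (bit 5 = 1)
position 11: 100 → 1  (bit 4 = 1)
position 5: 011 → 0  (bit 3 = 0)
position 13: 010 → 0  (bit 2 = 0)
position 12: 001 → 1  (bit 1 = 1)
position 15: 000 → 1  (bit 0 = 1)
bits b7..b0 = 01110011 = 115

115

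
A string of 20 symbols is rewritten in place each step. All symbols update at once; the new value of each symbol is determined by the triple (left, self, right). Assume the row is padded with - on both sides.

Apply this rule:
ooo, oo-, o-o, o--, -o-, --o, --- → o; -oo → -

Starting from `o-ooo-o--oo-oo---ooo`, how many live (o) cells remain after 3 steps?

16

oo-oooooo-oo-oooo-oo
-oo-oooooo-oo-oooo-o
o-oo-oooooo-oo-ooooo
count of o: 16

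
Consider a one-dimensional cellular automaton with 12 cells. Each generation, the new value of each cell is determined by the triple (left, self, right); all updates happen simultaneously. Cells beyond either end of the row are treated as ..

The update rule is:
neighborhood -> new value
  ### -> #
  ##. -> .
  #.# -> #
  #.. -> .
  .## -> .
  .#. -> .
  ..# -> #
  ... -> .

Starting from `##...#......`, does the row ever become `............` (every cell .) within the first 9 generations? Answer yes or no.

yes

....#.......
...#........
..#.........
.#..........
#...........
............
all cells are . at generation 6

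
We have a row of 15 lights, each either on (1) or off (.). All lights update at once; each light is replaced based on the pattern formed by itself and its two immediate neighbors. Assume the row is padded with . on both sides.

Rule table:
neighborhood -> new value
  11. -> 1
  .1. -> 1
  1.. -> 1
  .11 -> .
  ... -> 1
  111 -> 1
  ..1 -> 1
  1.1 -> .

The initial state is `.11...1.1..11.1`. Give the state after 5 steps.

1.111.111.1.1.1

1.11111.111.1.1
1..1111..11.1.1
111.11111.1.1.1
.11..1111.1.1.1
1.111.111.1.1.1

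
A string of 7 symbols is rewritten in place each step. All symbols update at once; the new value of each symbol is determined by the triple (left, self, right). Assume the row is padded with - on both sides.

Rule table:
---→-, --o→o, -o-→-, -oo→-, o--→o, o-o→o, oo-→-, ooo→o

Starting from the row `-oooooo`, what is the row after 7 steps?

o-o--o-

step 1: o-oooo-
step 2: -o-oo-o
step 3: o-o--o-
step 4: -o-oo-o  (repeats step 2; period 2)
step 7: o-o--o-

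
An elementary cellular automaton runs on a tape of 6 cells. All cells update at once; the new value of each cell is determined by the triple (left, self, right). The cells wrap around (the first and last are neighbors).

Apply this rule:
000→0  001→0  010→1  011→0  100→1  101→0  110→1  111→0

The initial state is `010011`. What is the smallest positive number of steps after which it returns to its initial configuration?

step 1: 011001
step 2: 001101
step 3: 100101
step 4: 110100
step 5: 010110
step 6: 010011

6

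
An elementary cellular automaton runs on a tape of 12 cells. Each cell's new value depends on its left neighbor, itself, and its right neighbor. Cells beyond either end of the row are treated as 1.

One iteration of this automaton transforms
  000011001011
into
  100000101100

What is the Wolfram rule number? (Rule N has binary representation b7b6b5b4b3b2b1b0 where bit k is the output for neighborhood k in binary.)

52

position 11: 111 → 0  (bit 7 = 0)
position 5: 110 → 0  (bit 6 = 0)
position 9: 101 → 1  (bit 5 = 1)
position 0: 100 → 1  (bit 4 = 1)
position 4: 011 → 0  (bit 3 = 0)
position 8: 010 → 1  (bit 2 = 1)
position 3: 001 → 0  (bit 1 = 0)
position 1: 000 → 0  (bit 0 = 0)
bits b7..b0 = 00110100 = 52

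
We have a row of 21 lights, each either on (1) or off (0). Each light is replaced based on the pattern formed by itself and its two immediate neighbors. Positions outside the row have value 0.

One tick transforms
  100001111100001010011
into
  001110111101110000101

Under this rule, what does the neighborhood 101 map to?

At position 15 the neighborhood is 101; the next row has 0 there.

0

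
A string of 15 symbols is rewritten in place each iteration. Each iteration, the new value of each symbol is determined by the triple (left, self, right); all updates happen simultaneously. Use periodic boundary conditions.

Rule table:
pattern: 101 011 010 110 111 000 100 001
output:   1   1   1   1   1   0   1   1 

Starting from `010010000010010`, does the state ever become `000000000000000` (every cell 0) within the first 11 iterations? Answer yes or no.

iteration 1: 111111000111111
iteration 2: 111111101111111
iteration 3: 111111111111111
iteration 4: 111111111111111  (fixed point — unchanged through iteration 11)
iteration 11 is 111111111111111, still not uniform 0

no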